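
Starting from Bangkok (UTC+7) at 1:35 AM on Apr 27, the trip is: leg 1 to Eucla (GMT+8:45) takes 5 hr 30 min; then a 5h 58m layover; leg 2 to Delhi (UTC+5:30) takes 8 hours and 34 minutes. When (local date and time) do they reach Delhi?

Convert departure to UTC: 1:35 AM − 7:00 = 6:35 PM UTC on Apr 26.
Add 5 hours 30 minutes leg 1 → 12:05 AM UTC (Apr 27).
Add 5 hours 58 minutes layover in Eucla → 6:03 AM UTC.
Add 8 hours and 34 minutes leg 2 → 2:37 PM UTC.
Delhi is UTC+5:30, so local arrival = 2:37 PM + 5:30 = 8:07 PM on Apr 27.

8:07 PM on April 27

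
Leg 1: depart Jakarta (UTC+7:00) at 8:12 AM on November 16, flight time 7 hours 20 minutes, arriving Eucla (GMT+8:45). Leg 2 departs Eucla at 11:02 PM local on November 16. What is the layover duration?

Convert departure to UTC: 8:12 AM − 7:00 = 1:12 AM UTC on Nov 16.
Add 7 hours 20 minutes flight time → 8:32 AM UTC.
Eucla is UTC+8:45, so local arrival = 8:32 AM + 8:45 = 5:17 PM on Nov 16.
Layover = 11:02 PM − 5:17 PM = 5 hours 45 minutes.

5 hours 45 minutes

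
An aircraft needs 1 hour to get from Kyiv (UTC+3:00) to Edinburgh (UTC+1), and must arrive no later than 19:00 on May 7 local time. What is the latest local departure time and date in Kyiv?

Target arrival in UTC: 19:00 − 1:00 = 18:00 on May 7.
Subtract 1 hour → departure 17:00 UTC on May 7.
Kyiv is UTC+3:00: 17:00 + 3:00 = 20:00 on May 7.

20:00 on May 7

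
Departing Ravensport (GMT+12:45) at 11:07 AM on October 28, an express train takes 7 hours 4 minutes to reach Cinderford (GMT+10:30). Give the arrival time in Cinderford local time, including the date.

3:56 PM on October 28

Cinderford is 2:15 behind Ravensport.
After 7 hours 4 minutes it is 6:11 PM in Ravensport.
Shift by the zone difference: 6:11 PM − 2:15 = 3:56 PM on Oct 28 in Cinderford.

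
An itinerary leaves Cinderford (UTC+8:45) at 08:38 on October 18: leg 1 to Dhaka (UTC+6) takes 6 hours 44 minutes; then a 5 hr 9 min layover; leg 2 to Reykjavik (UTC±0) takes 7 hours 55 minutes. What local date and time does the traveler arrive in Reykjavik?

Convert departure to UTC: 08:38 − 8:45 = 23:53 UTC on Oct 17.
Add 6 hours 44 minutes leg 1 → 06:37 UTC (Oct 18).
Add 5 hours 9 minutes layover in Dhaka → 11:46 UTC.
Add 7 hours 55 minutes leg 2 → 19:41 UTC.
Reykjavik is UTC+0, so local arrival is the same: 19:41 on Oct 18.

19:41 on October 18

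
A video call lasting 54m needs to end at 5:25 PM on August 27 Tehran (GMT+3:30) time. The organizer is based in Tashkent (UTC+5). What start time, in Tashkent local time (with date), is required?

Target end time in UTC: 5:25 PM − 3:30 = 1:55 PM on Aug 27.
Subtract 54 minutes → start 1:01 PM UTC on Aug 27.
Tashkent is UTC+5:00: 1:01 PM + 5:00 = 6:01 PM on Aug 27.

6:01 PM on August 27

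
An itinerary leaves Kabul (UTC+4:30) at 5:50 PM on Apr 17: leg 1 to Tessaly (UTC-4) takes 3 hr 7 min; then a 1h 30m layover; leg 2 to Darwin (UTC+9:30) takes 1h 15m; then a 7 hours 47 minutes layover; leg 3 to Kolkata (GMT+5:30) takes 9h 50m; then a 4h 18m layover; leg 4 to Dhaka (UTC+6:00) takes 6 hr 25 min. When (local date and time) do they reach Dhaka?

Convert departure to UTC: 5:50 PM − 4:30 = 1:20 PM UTC on Apr 17.
Add 3 hours and 7 minutes leg 1 → 4:27 PM UTC.
Add 1 hour and 30 minutes layover in Tessaly → 5:57 PM UTC.
Add 1 hour and 15 minutes leg 2 → 7:12 PM UTC.
Add 7 hours and 47 minutes layover in Darwin → 2:59 AM UTC (Apr 18).
Add 9 hours and 50 minutes leg 3 → 12:49 PM UTC.
Add 4 hours 18 minutes layover in Kolkata → 5:07 PM UTC.
Add 6 hours 25 minutes leg 4 → 11:32 PM UTC.
Dhaka is UTC+6:00, so local arrival = 11:32 PM + 6:00 = 5:32 AM on Apr 19.

5:32 AM on Apr 19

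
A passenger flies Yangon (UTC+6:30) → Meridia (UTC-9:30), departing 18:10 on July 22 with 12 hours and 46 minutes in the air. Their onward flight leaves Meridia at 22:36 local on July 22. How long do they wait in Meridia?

Convert departure to UTC: 18:10 − 6:30 = 11:40 UTC on Jul 22.
Add 12 hours and 46 minutes flight time → 00:26 UTC (Jul 23).
Meridia is UTC−9:30, so local arrival = 00:26 − 9:30 = 14:56 on Jul 22.
Layover = 22:36 − 14:56 = 7 hours 40 minutes.

7 hours 40 minutes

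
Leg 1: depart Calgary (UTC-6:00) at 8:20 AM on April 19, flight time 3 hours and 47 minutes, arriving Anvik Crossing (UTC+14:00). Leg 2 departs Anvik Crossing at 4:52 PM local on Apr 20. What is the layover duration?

8 hours 45 minutes

Convert departure to UTC: 8:20 AM + 6:00 = 2:20 PM UTC on Apr 19.
Add 3 hours and 47 minutes flight time → 6:07 PM UTC.
Anvik Crossing is UTC+14:00, so local arrival = 6:07 PM + 14:00 = 8:07 AM on Apr 20.
Layover = 4:52 PM − 8:07 AM = 8 hours 45 minutes.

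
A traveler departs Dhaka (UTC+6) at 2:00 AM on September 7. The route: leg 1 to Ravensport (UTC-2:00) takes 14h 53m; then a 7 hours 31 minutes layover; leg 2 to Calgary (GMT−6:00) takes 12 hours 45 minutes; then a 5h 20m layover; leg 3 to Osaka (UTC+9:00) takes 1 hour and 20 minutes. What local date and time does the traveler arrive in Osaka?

Convert departure to UTC: 2:00 AM − 6:00 = 8:00 PM UTC on Sep 6.
Add 14 hours and 53 minutes leg 1 → 10:53 AM UTC (Sep 7).
Add 7 hours and 31 minutes layover in Ravensport → 6:24 PM UTC.
Add 12 hours and 45 minutes leg 2 → 7:09 AM UTC (Sep 8).
Add 5 hours and 20 minutes layover in Calgary → 12:29 PM UTC.
Add 1 hour and 20 minutes leg 3 → 1:49 PM UTC.
Osaka is UTC+9:00, so local arrival = 1:49 PM + 9:00 = 10:49 PM on Sep 8.

10:49 PM on September 8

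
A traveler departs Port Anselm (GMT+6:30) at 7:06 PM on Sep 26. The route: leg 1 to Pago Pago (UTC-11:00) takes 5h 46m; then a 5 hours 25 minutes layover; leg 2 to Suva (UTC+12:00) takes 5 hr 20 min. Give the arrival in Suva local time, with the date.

Convert departure to UTC: 7:06 PM − 6:30 = 12:36 PM UTC on Sep 26.
Add 5 hours 46 minutes leg 1 → 6:22 PM UTC.
Add 5 hours 25 minutes layover in Pago Pago → 11:47 PM UTC.
Add 5 hours 20 minutes leg 2 → 5:07 AM UTC (Sep 27).
Suva is UTC+12:00, so local arrival = 5:07 AM + 12:00 = 5:07 PM on Sep 27.

5:07 PM on September 27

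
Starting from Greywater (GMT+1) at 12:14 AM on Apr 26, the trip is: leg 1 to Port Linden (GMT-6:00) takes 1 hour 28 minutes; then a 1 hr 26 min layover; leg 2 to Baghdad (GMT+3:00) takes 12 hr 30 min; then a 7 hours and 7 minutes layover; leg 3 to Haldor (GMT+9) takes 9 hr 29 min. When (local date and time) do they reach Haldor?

Convert departure to UTC: 12:14 AM − 1:00 = 11:14 PM UTC on Apr 25.
Add 1 hour 28 minutes leg 1 → 12:42 AM UTC (Apr 26).
Add 1 hour and 26 minutes layover in Port Linden → 2:08 AM UTC.
Add 12 hours and 30 minutes leg 2 → 2:38 PM UTC.
Add 7 hours 7 minutes layover in Baghdad → 9:45 PM UTC.
Add 9 hours and 29 minutes leg 3 → 7:14 AM UTC (Apr 27).
Haldor is UTC+9:00, so local arrival = 7:14 AM + 9:00 = 4:14 PM on Apr 27.

4:14 PM on April 27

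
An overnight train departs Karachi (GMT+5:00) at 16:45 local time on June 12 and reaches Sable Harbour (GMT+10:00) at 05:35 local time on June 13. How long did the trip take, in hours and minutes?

7 hours 50 minutes

Departure in UTC: 16:45 − 5:00 = 11:45 on Jun 12.
Arrival in UTC: 05:35 − 10:00 = 19:35 on Jun 12.
Elapsed = 19:35 − 11:45 = 7 hours 50 minutes.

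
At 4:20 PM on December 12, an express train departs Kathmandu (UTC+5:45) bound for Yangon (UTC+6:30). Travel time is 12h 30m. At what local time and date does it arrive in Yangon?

5:35 AM on December 13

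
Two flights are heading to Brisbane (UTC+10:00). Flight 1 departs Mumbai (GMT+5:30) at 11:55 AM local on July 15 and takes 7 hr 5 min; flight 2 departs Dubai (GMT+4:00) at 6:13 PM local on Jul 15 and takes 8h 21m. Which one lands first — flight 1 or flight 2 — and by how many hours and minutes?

the first, by 9 hours 4 minutes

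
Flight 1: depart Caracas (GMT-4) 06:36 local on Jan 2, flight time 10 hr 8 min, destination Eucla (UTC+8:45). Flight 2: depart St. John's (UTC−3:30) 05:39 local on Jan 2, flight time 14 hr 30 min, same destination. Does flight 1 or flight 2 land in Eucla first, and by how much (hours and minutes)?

the first, by 2 hours 55 minutes

Flight 1 in UTC: 06:36 + 4:00 = 10:36 on Jan 2.
+10 hours and 8 minutes → arrive 20:44 UTC on Jan 2.
Flight 2 in UTC: 05:39 + 3:30 = 09:09 on Jan 2.
+14 hours 30 minutes → arrive 23:39 UTC on Jan 2.
Flight 1 lands earlier by 2 hours 55 minutes.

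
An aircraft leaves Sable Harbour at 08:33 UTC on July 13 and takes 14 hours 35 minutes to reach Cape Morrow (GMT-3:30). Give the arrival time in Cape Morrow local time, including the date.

19:38 on July 13

Departure is given in UTC: 08:33 on Jul 13.
Add 14 hours and 35 minutes → 23:08 UTC.
Cape Morrow is UTC−3:30: 23:08 − 3:30 = 19:38 on Jul 13.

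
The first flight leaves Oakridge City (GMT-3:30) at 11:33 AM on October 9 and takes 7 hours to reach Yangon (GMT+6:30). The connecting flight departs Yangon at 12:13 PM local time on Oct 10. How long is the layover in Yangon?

7 hours 40 minutes

Convert departure to UTC: 11:33 AM + 3:30 = 3:03 PM UTC on Oct 9.
Add 7 hours flight time → 10:03 PM UTC.
Yangon is UTC+6:30, so local arrival = 10:03 PM + 6:30 = 4:33 AM on Oct 10.
Layover = 12:13 PM − 4:33 AM = 7 hours 40 minutes.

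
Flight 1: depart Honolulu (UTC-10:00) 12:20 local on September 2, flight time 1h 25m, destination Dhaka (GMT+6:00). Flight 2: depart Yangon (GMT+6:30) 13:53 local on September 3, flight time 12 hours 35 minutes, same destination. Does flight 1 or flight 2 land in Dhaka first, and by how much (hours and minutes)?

Flight 1 in UTC: 12:20 + 10:00 = 22:20 on Sep 2.
+1 hour 25 minutes → arrive 23:45 UTC on Sep 2.
Flight 2 in UTC: 13:53 − 6:30 = 07:23 on Sep 3.
+12 hours 35 minutes → arrive 19:58 UTC on Sep 3.
Flight 1 lands earlier by 20 hours 13 minutes.

the first, by 20 hours 13 minutes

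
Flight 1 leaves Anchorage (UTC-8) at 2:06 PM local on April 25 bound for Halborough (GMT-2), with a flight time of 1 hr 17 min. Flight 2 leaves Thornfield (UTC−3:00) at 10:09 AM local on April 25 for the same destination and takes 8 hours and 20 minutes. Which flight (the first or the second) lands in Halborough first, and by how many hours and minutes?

Flight 1 in UTC: 2:06 PM + 8:00 = 10:06 PM on Apr 25.
+1 hour and 17 minutes → arrive 11:23 PM UTC on Apr 25.
Flight 2 in UTC: 10:09 AM + 3:00 = 1:09 PM on Apr 25.
+8 hours 20 minutes → arrive 9:29 PM UTC on Apr 25.
Flight 2 lands earlier by 1 hour 54 minutes.

the second, by 1 hour 54 minutes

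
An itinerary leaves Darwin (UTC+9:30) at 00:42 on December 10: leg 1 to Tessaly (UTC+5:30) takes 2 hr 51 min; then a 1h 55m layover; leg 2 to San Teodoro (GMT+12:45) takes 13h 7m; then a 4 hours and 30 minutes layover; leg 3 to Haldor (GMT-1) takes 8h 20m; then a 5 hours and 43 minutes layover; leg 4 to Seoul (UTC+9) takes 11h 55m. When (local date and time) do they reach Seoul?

Convert departure to UTC: 00:42 − 9:30 = 15:12 UTC on Dec 9.
Add 2 hours 51 minutes leg 1 → 18:03 UTC.
Add 1 hour 55 minutes layover in Tessaly → 19:58 UTC.
Add 13 hours and 7 minutes leg 2 → 09:05 UTC (Dec 10).
Add 4 hours and 30 minutes layover in San Teodoro → 13:35 UTC.
Add 8 hours and 20 minutes leg 3 → 21:55 UTC.
Add 5 hours and 43 minutes layover in Haldor → 03:38 UTC (Dec 11).
Add 11 hours and 55 minutes leg 4 → 15:33 UTC.
Seoul is UTC+9:00, so local arrival = 15:33 + 9:00 = 00:33 on Dec 12.

00:33 on December 12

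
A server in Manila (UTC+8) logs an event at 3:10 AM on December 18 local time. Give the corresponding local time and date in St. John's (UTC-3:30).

3:40 PM on December 17

In UTC: 3:10 AM − 8:00 = 7:10 PM on Dec 17.
St. John's is UTC−3:30: 7:10 PM − 3:30 = 3:40 PM on Dec 17.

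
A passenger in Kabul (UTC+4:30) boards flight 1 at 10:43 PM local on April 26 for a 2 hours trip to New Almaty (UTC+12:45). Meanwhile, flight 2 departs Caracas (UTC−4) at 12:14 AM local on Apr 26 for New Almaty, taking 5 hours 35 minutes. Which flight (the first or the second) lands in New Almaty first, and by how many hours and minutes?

Flight 1 in UTC: 10:43 PM − 4:30 = 6:13 PM on Apr 26.
+2 hours → arrive 8:13 PM UTC on Apr 26.
Flight 2 in UTC: 12:14 AM + 4:00 = 4:14 AM on Apr 26.
+5 hours 35 minutes → arrive 9:49 AM UTC on Apr 26.
Flight 2 lands earlier by 10 hours 24 minutes.

the second, by 10 hours 24 minutes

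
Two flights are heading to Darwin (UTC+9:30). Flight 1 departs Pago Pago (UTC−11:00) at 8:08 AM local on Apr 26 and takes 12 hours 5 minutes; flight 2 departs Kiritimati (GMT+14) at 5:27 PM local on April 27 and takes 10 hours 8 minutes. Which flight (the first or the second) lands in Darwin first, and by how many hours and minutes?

the first, by 6 hours 22 minutes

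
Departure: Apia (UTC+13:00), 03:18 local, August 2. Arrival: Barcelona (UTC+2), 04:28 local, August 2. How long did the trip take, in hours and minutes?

12 hours 10 minutes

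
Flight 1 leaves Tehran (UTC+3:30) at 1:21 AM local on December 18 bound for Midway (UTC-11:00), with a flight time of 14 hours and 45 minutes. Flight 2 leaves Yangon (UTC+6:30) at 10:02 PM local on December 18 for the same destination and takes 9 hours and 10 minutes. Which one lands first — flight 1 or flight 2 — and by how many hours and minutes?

the first, by 12 hours 6 minutes

Flight 1 in UTC: 1:21 AM − 3:30 = 9:51 PM on Dec 17.
+14 hours 45 minutes → arrive 12:36 PM UTC on Dec 18.
Flight 2 in UTC: 10:02 PM − 6:30 = 3:32 PM on Dec 18.
+9 hours 10 minutes → arrive 12:42 AM UTC on Dec 19.
Flight 1 lands earlier by 12 hours 6 minutes.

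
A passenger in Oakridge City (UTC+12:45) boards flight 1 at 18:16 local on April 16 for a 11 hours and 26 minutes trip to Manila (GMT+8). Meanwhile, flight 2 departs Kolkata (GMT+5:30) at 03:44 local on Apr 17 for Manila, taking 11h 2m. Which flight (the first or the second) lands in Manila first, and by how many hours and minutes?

the first, by 16 hours 19 minutes

Flight 1 in UTC: 18:16 − 12:45 = 05:31 on Apr 16.
+11 hours 26 minutes → arrive 16:57 UTC on Apr 16.
Flight 2 in UTC: 03:44 − 5:30 = 22:14 on Apr 16.
+11 hours 2 minutes → arrive 09:16 UTC on Apr 17.
Flight 1 lands earlier by 16 hours 19 minutes.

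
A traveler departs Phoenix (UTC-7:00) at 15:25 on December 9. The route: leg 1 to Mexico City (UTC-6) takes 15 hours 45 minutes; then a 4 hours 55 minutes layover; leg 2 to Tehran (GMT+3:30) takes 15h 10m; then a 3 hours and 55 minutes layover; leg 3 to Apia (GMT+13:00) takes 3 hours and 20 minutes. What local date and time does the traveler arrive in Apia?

Convert departure to UTC: 15:25 + 7:00 = 22:25 UTC on Dec 9.
Add 15 hours and 45 minutes leg 1 → 14:10 UTC (Dec 10).
Add 4 hours 55 minutes layover in Mexico City → 19:05 UTC.
Add 15 hours and 10 minutes leg 2 → 10:15 UTC (Dec 11).
Add 3 hours and 55 minutes layover in Tehran → 14:10 UTC.
Add 3 hours 20 minutes leg 3 → 17:30 UTC.
Apia is UTC+13:00, so local arrival = 17:30 + 13:00 = 06:30 on Dec 12.

06:30 on Dec 12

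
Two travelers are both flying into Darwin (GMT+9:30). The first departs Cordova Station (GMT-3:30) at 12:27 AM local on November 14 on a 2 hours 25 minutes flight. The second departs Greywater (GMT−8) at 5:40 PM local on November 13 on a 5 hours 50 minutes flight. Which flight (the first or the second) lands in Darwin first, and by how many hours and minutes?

Flight 1 in UTC: 12:27 AM + 3:30 = 3:57 AM on Nov 14.
+2 hours and 25 minutes → arrive 6:22 AM UTC on Nov 14.
Flight 2 in UTC: 5:40 PM + 8:00 = 1:40 AM on Nov 14.
+5 hours and 50 minutes → arrive 7:30 AM UTC on Nov 14.
Flight 1 lands earlier by 1 hour 8 minutes.

the first, by 1 hour 8 minutes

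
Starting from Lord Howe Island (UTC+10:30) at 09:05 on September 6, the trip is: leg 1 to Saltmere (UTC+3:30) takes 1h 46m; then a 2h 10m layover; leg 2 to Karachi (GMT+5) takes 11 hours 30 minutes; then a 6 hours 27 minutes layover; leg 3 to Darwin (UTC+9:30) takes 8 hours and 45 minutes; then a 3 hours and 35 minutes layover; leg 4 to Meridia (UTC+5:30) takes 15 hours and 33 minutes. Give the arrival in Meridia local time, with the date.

Convert departure to UTC: 09:05 − 10:30 = 22:35 UTC on Sep 5.
Add 1 hour and 46 minutes leg 1 → 00:21 UTC (Sep 6).
Add 2 hours 10 minutes layover in Saltmere → 02:31 UTC.
Add 11 hours 30 minutes leg 2 → 14:01 UTC.
Add 6 hours 27 minutes layover in Karachi → 20:28 UTC.
Add 8 hours and 45 minutes leg 3 → 05:13 UTC (Sep 7).
Add 3 hours 35 minutes layover in Darwin → 08:48 UTC.
Add 15 hours 33 minutes leg 4 → 00:21 UTC (Sep 8).
Meridia is UTC+5:30, so local arrival = 00:21 + 5:30 = 05:51 on Sep 8.

05:51 on September 8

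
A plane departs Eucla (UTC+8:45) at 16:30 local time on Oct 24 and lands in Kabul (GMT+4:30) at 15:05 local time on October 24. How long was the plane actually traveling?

2 hours 50 minutes

Departure in UTC: 16:30 − 8:45 = 07:45 on Oct 24.
Arrival in UTC: 15:05 − 4:30 = 10:35 on Oct 24.
Elapsed = 10:35 − 07:45 = 2 hours 50 minutes.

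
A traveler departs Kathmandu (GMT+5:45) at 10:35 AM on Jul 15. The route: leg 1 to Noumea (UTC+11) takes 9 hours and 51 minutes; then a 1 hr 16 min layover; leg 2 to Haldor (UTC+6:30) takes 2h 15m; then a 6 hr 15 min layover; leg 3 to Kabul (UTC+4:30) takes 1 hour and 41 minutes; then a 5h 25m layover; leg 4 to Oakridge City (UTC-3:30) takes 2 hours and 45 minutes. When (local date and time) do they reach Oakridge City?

Convert departure to UTC: 10:35 AM − 5:45 = 4:50 AM UTC on Jul 15.
Add 9 hours and 51 minutes leg 1 → 2:41 PM UTC.
Add 1 hour 16 minutes layover in Noumea → 3:57 PM UTC.
Add 2 hours and 15 minutes leg 2 → 6:12 PM UTC.
Add 6 hours 15 minutes layover in Haldor → 12:27 AM UTC (Jul 16).
Add 1 hour and 41 minutes leg 3 → 2:08 AM UTC.
Add 5 hours and 25 minutes layover in Kabul → 7:33 AM UTC.
Add 2 hours 45 minutes leg 4 → 10:18 AM UTC.
Oakridge City is UTC−3:30, so local arrival = 10:18 AM − 3:30 = 6:48 AM on Jul 16.

6:48 AM on July 16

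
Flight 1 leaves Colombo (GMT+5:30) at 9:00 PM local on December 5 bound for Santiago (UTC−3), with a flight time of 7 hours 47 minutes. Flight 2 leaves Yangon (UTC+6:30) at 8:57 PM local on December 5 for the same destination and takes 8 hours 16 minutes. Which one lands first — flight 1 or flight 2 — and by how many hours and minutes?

Flight 1 in UTC: 9:00 PM − 5:30 = 3:30 PM on Dec 5.
+7 hours 47 minutes → arrive 11:17 PM UTC on Dec 5.
Flight 2 in UTC: 8:57 PM − 6:30 = 2:27 PM on Dec 5.
+8 hours 16 minutes → arrive 10:43 PM UTC on Dec 5.
Flight 2 lands earlier by 34 minutes.

the second, by 34 minutes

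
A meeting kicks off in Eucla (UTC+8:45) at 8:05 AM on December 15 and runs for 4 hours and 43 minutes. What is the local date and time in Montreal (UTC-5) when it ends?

11:03 PM on December 14

Montreal is 13:45 behind Eucla.
After 4 hours and 43 minutes it is 12:48 PM in Eucla.
Shift by the zone difference: 12:48 PM − 13:45 = 11:03 PM on Dec 14 in Montreal.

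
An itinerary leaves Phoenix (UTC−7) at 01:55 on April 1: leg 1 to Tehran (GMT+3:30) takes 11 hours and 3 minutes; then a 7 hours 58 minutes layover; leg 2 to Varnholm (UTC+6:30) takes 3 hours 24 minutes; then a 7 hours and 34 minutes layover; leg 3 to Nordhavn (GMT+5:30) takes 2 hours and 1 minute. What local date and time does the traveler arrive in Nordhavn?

Convert departure to UTC: 01:55 + 7:00 = 08:55 UTC on Apr 1.
Add 11 hours and 3 minutes leg 1 → 19:58 UTC.
Add 7 hours 58 minutes layover in Tehran → 03:56 UTC (Apr 2).
Add 3 hours and 24 minutes leg 2 → 07:20 UTC.
Add 7 hours and 34 minutes layover in Varnholm → 14:54 UTC.
Add 2 hours 1 minute leg 3 → 16:55 UTC.
Nordhavn is UTC+5:30, so local arrival = 16:55 + 5:30 = 22:25 on Apr 2.

22:25 on Apr 2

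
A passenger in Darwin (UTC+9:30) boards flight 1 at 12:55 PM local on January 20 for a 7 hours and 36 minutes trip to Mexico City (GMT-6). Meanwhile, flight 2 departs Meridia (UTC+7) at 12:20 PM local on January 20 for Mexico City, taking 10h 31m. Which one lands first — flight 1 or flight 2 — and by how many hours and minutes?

the first, by 4 hours 50 minutes

Flight 1 in UTC: 12:55 PM − 9:30 = 3:25 AM on Jan 20.
+7 hours and 36 minutes → arrive 11:01 AM UTC on Jan 20.
Flight 2 in UTC: 12:20 PM − 7:00 = 5:20 AM on Jan 20.
+10 hours 31 minutes → arrive 3:51 PM UTC on Jan 20.
Flight 1 lands earlier by 4 hours 50 minutes.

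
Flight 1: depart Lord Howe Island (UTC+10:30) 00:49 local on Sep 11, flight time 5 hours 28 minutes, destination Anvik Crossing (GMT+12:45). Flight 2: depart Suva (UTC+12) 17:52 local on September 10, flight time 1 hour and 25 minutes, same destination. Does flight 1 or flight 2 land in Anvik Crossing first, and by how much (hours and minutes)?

the second, by 12 hours 30 minutes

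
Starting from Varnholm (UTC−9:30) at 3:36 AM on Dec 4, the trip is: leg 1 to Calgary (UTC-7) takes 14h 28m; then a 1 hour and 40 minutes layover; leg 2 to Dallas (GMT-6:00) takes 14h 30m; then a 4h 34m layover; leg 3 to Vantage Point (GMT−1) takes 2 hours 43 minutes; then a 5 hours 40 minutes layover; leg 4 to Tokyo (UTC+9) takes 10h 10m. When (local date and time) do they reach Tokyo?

3:51 AM on December 7

Convert departure to UTC: 3:36 AM + 9:30 = 1:06 PM UTC on Dec 4.
Add 14 hours 28 minutes leg 1 → 3:34 AM UTC (Dec 5).
Add 1 hour and 40 minutes layover in Calgary → 5:14 AM UTC.
Add 14 hours 30 minutes leg 2 → 7:44 PM UTC.
Add 4 hours 34 minutes layover in Dallas → 12:18 AM UTC (Dec 6).
Add 2 hours and 43 minutes leg 3 → 3:01 AM UTC.
Add 5 hours 40 minutes layover in Vantage Point → 8:41 AM UTC.
Add 10 hours 10 minutes leg 4 → 6:51 PM UTC.
Tokyo is UTC+9:00, so local arrival = 6:51 PM + 9:00 = 3:51 AM on Dec 7.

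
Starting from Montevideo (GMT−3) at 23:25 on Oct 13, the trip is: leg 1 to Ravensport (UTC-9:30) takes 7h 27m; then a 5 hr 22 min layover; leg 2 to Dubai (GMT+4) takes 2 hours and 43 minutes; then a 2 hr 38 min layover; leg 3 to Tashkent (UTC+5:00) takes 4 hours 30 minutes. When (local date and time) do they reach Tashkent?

06:05 on October 15

Convert departure to UTC: 23:25 + 3:00 = 02:25 UTC on Oct 14.
Add 7 hours 27 minutes leg 1 → 09:52 UTC.
Add 5 hours 22 minutes layover in Ravensport → 15:14 UTC.
Add 2 hours and 43 minutes leg 2 → 17:57 UTC.
Add 2 hours and 38 minutes layover in Dubai → 20:35 UTC.
Add 4 hours 30 minutes leg 3 → 01:05 UTC (Oct 15).
Tashkent is UTC+5:00, so local arrival = 01:05 + 5:00 = 06:05 on Oct 15.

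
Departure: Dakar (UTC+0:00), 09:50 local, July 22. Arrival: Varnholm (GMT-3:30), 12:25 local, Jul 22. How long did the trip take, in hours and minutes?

Departure is already UTC: 09:50 on Jul 22.
Arrival in UTC: 12:25 + 3:30 = 15:55 on Jul 22.
Elapsed = 15:55 − 09:50 = 6 hours 5 minutes.

6 hours 5 minutes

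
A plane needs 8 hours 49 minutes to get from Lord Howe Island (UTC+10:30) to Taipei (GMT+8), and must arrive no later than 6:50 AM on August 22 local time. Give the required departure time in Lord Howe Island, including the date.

12:31 AM on August 22

Target arrival in UTC: 6:50 AM − 8:00 = 10:50 PM on Aug 21.
Subtract 8 hours and 49 minutes → departure 2:01 PM UTC on Aug 21.
Lord Howe Island is UTC+10:30: 2:01 PM + 10:30 = 12:31 AM on Aug 22.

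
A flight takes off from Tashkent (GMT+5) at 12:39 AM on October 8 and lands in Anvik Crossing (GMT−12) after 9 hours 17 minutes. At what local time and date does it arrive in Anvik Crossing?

Anvik Crossing is 17:00 behind Tashkent.
After 9 hours and 17 minutes it is 9:56 AM in Tashkent.
Shift by the zone difference: 9:56 AM − 17:00 = 4:56 PM on Oct 7 in Anvik Crossing.

4:56 PM on October 7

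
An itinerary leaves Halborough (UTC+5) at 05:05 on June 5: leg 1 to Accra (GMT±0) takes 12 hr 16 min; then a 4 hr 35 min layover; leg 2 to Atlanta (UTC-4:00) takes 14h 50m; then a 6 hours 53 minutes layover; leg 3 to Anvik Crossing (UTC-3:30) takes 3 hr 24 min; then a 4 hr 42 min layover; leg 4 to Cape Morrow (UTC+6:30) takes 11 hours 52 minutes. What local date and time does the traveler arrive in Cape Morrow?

Convert departure to UTC: 05:05 − 5:00 = 00:05 UTC on Jun 5.
Add 12 hours and 16 minutes leg 1 → 12:21 UTC.
Add 4 hours 35 minutes layover in Accra → 16:56 UTC.
Add 14 hours and 50 minutes leg 2 → 07:46 UTC (Jun 6).
Add 6 hours and 53 minutes layover in Atlanta → 14:39 UTC.
Add 3 hours 24 minutes leg 3 → 18:03 UTC.
Add 4 hours and 42 minutes layover in Anvik Crossing → 22:45 UTC.
Add 11 hours 52 minutes leg 4 → 10:37 UTC (Jun 7).
Cape Morrow is UTC+6:30, so local arrival = 10:37 + 6:30 = 17:07 on Jun 7.

17:07 on June 7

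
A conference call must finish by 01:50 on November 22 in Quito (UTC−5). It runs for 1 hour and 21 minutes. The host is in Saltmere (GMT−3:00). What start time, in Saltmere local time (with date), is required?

Target end time in UTC: 01:50 + 5:00 = 06:50 on Nov 22.
Subtract 1 hour 21 minutes → start 05:29 UTC on Nov 22.
Saltmere is UTC−3:00: 05:29 − 3:00 = 02:29 on Nov 22.

02:29 on Nov 22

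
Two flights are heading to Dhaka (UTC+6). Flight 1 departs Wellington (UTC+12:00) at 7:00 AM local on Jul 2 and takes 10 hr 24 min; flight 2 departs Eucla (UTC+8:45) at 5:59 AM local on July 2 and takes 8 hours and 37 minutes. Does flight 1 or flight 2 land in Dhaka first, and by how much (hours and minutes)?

Flight 1 in UTC: 7:00 AM − 12:00 = 7:00 PM on Jul 1.
+10 hours and 24 minutes → arrive 5:24 AM UTC on Jul 2.
Flight 2 in UTC: 5:59 AM − 8:45 = 9:14 PM on Jul 1.
+8 hours 37 minutes → arrive 5:51 AM UTC on Jul 2.
Flight 1 lands earlier by 27 minutes.

the first, by 27 minutes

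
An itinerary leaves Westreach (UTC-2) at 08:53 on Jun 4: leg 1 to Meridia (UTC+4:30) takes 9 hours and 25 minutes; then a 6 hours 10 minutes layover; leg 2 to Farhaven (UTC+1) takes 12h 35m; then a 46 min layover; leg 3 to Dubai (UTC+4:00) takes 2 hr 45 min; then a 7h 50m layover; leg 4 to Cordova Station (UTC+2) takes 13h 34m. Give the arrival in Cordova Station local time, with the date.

Convert departure to UTC: 08:53 + 2:00 = 10:53 UTC on Jun 4.
Add 9 hours 25 minutes leg 1 → 20:18 UTC.
Add 6 hours 10 minutes layover in Meridia → 02:28 UTC (Jun 5).
Add 12 hours and 35 minutes leg 2 → 15:03 UTC.
Add 46 minutes layover in Farhaven → 15:49 UTC.
Add 2 hours 45 minutes leg 3 → 18:34 UTC.
Add 7 hours 50 minutes layover in Dubai → 02:24 UTC (Jun 6).
Add 13 hours 34 minutes leg 4 → 15:58 UTC.
Cordova Station is UTC+2:00, so local arrival = 15:58 + 2:00 = 17:58 on Jun 6.

17:58 on Jun 6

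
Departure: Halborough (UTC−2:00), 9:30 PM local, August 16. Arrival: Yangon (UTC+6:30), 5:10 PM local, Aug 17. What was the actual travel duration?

Yangon is 8:30 ahead of Halborough.
Clock-face elapsed time (ignoring zones) is 19 hours 40 minutes.
Actual elapsed = 19 hours 40 minutes − 8:30 = 11 hours 10 minutes.

11 hours 10 minutes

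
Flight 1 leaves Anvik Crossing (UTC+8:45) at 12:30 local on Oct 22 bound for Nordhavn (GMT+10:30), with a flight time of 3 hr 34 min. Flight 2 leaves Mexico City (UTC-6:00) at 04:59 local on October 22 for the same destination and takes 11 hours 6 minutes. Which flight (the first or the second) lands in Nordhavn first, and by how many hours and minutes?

the first, by 14 hours 46 minutes

Flight 1 in UTC: 12:30 − 8:45 = 03:45 on Oct 22.
+3 hours 34 minutes → arrive 07:19 UTC on Oct 22.
Flight 2 in UTC: 04:59 + 6:00 = 10:59 on Oct 22.
+11 hours 6 minutes → arrive 22:05 UTC on Oct 22.
Flight 1 lands earlier by 14 hours 46 minutes.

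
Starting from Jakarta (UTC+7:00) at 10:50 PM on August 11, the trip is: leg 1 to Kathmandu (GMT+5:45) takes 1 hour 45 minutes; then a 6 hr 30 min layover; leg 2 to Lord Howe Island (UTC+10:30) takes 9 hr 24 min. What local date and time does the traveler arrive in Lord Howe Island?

7:59 PM on August 12

Convert departure to UTC: 10:50 PM − 7:00 = 3:50 PM UTC on Aug 11.
Add 1 hour and 45 minutes leg 1 → 5:35 PM UTC.
Add 6 hours 30 minutes layover in Kathmandu → 12:05 AM UTC (Aug 12).
Add 9 hours 24 minutes leg 2 → 9:29 AM UTC.
Lord Howe Island is UTC+10:30, so local arrival = 9:29 AM + 10:30 = 7:59 PM on Aug 12.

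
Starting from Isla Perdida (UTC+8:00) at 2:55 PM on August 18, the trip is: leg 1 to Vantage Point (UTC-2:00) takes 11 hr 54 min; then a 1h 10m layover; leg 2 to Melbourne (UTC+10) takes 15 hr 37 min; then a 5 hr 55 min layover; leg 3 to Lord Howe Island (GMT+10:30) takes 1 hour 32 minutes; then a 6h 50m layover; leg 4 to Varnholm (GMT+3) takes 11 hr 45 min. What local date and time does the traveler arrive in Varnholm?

Convert departure to UTC: 2:55 PM − 8:00 = 6:55 AM UTC on Aug 18.
Add 11 hours 54 minutes leg 1 → 6:49 PM UTC.
Add 1 hour 10 minutes layover in Vantage Point → 7:59 PM UTC.
Add 15 hours 37 minutes leg 2 → 11:36 AM UTC (Aug 19).
Add 5 hours and 55 minutes layover in Melbourne → 5:31 PM UTC.
Add 1 hour and 32 minutes leg 3 → 7:03 PM UTC.
Add 6 hours 50 minutes layover in Lord Howe Island → 1:53 AM UTC (Aug 20).
Add 11 hours 45 minutes leg 4 → 1:38 PM UTC.
Varnholm is UTC+3:00, so local arrival = 1:38 PM + 3:00 = 4:38 PM on Aug 20.

4:38 PM on August 20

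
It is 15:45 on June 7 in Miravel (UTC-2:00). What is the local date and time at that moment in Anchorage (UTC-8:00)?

09:45 on June 7

Anchorage is 6:00 behind Miravel.
Shift by the zone difference: 15:45 − 6:00 = 09:45 on Jun 7 in Anchorage.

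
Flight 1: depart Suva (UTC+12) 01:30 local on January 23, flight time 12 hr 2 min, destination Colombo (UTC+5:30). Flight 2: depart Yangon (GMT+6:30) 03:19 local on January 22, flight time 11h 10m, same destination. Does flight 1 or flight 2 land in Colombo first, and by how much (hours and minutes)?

Flight 1 in UTC: 01:30 − 12:00 = 13:30 on Jan 22.
+12 hours and 2 minutes → arrive 01:32 UTC on Jan 23.
Flight 2 in UTC: 03:19 − 6:30 = 20:49 on Jan 21.
+11 hours and 10 minutes → arrive 07:59 UTC on Jan 22.
Flight 2 lands earlier by 17 hours 33 minutes.

the second, by 17 hours 33 minutes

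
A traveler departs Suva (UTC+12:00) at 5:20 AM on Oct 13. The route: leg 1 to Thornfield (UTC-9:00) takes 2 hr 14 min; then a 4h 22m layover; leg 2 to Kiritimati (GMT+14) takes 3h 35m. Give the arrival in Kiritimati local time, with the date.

5:31 PM on Oct 13

Convert departure to UTC: 5:20 AM − 12:00 = 5:20 PM UTC on Oct 12.
Add 2 hours 14 minutes leg 1 → 7:34 PM UTC.
Add 4 hours and 22 minutes layover in Thornfield → 11:56 PM UTC.
Add 3 hours and 35 minutes leg 2 → 3:31 AM UTC (Oct 13).
Kiritimati is UTC+14:00, so local arrival = 3:31 AM + 14:00 = 5:31 PM on Oct 13.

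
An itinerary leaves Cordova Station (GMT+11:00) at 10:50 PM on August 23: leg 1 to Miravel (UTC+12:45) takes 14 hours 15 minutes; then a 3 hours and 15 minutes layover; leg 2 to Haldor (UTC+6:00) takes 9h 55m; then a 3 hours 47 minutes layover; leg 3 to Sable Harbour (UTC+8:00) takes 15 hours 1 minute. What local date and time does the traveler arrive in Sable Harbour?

6:03 PM on August 25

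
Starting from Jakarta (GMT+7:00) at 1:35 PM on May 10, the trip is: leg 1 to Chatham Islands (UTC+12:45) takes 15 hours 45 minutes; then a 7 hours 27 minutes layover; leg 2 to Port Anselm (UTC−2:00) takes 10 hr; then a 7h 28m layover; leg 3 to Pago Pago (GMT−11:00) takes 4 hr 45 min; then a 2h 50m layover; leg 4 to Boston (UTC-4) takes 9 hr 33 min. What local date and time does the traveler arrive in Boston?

12:23 PM on May 12

Convert departure to UTC: 1:35 PM − 7:00 = 6:35 AM UTC on May 10.
Add 15 hours and 45 minutes leg 1 → 10:20 PM UTC.
Add 7 hours and 27 minutes layover in Chatham Islands → 5:47 AM UTC (May 11).
Add 10 hours leg 2 → 3:47 PM UTC.
Add 7 hours and 28 minutes layover in Port Anselm → 11:15 PM UTC.
Add 4 hours 45 minutes leg 3 → 4:00 AM UTC (May 12).
Add 2 hours and 50 minutes layover in Pago Pago → 6:50 AM UTC.
Add 9 hours 33 minutes leg 4 → 4:23 PM UTC.
Boston is UTC−4:00, so local arrival = 4:23 PM − 4:00 = 12:23 PM on May 12.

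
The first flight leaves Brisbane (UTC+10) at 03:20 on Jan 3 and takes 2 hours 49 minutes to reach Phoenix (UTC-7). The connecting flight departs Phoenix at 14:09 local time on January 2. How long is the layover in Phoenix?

Convert departure to UTC: 03:20 − 10:00 = 17:20 UTC on Jan 2.
Add 2 hours 49 minutes flight time → 20:09 UTC.
Phoenix is UTC−7:00, so local arrival = 20:09 − 7:00 = 13:09 on Jan 2.
Layover = 14:09 − 13:09 = 1 hour.

1 hour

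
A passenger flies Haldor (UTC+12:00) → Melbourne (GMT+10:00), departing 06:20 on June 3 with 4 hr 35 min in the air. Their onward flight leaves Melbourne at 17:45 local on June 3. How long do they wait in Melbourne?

8 hours 50 minutes

Convert departure to UTC: 06:20 − 12:00 = 18:20 UTC on Jun 2.
Add 4 hours 35 minutes flight time → 22:55 UTC.
Melbourne is UTC+10:00, so local arrival = 22:55 + 10:00 = 08:55 on Jun 3.
Layover = 17:45 − 08:55 = 8 hours 50 minutes.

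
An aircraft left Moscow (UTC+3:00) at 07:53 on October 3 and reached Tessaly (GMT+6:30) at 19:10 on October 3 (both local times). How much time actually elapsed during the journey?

Departure in UTC: 07:53 − 3:00 = 04:53 on Oct 3.
Arrival in UTC: 19:10 − 6:30 = 12:40 on Oct 3.
Elapsed = 12:40 − 04:53 = 7 hours 47 minutes.

7 hours 47 minutes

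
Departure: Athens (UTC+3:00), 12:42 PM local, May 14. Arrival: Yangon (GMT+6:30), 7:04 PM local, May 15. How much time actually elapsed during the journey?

Yangon is 3:30 ahead of Athens.
Clock-face elapsed time (ignoring zones) is 30 hours 22 minutes.
Actual elapsed = 30 hours 22 minutes − 3:30 = 26 hours 52 minutes.

26 hours 52 minutes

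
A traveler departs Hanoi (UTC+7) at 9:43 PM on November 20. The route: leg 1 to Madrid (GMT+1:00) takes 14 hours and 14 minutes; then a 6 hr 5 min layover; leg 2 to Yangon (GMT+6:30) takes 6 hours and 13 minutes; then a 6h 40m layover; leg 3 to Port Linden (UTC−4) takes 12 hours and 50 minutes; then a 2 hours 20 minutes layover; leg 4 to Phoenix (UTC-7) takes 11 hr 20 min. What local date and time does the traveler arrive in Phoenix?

7:25 PM on November 22

Convert departure to UTC: 9:43 PM − 7:00 = 2:43 PM UTC on Nov 20.
Add 14 hours and 14 minutes leg 1 → 4:57 AM UTC (Nov 21).
Add 6 hours and 5 minutes layover in Madrid → 11:02 AM UTC.
Add 6 hours 13 minutes leg 2 → 5:15 PM UTC.
Add 6 hours 40 minutes layover in Yangon → 11:55 PM UTC.
Add 12 hours 50 minutes leg 3 → 12:45 PM UTC (Nov 22).
Add 2 hours 20 minutes layover in Port Linden → 3:05 PM UTC.
Add 11 hours and 20 minutes leg 4 → 2:25 AM UTC (Nov 23).
Phoenix is UTC−7:00, so local arrival = 2:25 AM − 7:00 = 7:25 PM on Nov 22.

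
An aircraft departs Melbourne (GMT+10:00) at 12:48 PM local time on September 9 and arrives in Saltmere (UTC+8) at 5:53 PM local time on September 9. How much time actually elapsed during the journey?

Departure in UTC: 12:48 PM − 10:00 = 2:48 AM on Sep 9.
Arrival in UTC: 5:53 PM − 8:00 = 9:53 AM on Sep 9.
Elapsed = 9:53 AM − 2:48 AM = 7 hours 5 minutes.

7 hours 5 minutes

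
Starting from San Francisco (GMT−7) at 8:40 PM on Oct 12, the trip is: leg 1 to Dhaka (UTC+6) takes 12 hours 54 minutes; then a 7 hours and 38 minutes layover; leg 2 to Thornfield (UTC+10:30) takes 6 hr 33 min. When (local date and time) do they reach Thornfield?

Convert departure to UTC: 8:40 PM + 7:00 = 3:40 AM UTC on Oct 13.
Add 12 hours 54 minutes leg 1 → 4:34 PM UTC.
Add 7 hours and 38 minutes layover in Dhaka → 12:12 AM UTC (Oct 14).
Add 6 hours 33 minutes leg 2 → 6:45 AM UTC.
Thornfield is UTC+10:30, so local arrival = 6:45 AM + 10:30 = 5:15 PM on Oct 14.

5:15 PM on October 14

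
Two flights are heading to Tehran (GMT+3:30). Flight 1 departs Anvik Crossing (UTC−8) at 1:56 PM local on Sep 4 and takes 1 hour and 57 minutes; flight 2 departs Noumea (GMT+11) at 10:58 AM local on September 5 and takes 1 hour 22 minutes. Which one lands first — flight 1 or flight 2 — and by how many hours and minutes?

Flight 1 in UTC: 1:56 PM + 8:00 = 9:56 PM on Sep 4.
+1 hour and 57 minutes → arrive 11:53 PM UTC on Sep 4.
Flight 2 in UTC: 10:58 AM − 11:00 = 11:58 PM on Sep 4.
+1 hour 22 minutes → arrive 1:20 AM UTC on Sep 5.
Flight 1 lands earlier by 1 hour 27 minutes.

the first, by 1 hour 27 minutes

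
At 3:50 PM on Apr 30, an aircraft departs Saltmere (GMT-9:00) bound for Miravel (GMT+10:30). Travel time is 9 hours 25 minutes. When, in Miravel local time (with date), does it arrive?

8:45 PM on May 1

Convert departure to UTC: 3:50 PM + 9:00 = 12:50 AM UTC on May 1.
Add 9 hours 25 minutes travel time → 10:15 AM UTC.
Miravel is UTC+10:30, so local arrival = 10:15 AM + 10:30 = 8:45 PM on May 1.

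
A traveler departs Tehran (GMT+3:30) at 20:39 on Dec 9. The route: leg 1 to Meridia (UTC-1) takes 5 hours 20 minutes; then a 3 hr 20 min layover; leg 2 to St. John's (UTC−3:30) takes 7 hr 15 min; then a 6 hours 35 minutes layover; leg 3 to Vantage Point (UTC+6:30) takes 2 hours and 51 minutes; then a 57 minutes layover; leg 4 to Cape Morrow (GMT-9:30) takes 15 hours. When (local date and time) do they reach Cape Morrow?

00:57 on December 11

Convert departure to UTC: 20:39 − 3:30 = 17:09 UTC on Dec 9.
Add 5 hours and 20 minutes leg 1 → 22:29 UTC.
Add 3 hours 20 minutes layover in Meridia → 01:49 UTC (Dec 10).
Add 7 hours 15 minutes leg 2 → 09:04 UTC.
Add 6 hours and 35 minutes layover in St. John's → 15:39 UTC.
Add 2 hours and 51 minutes leg 3 → 18:30 UTC.
Add 57 minutes layover in Vantage Point → 19:27 UTC.
Add 15 hours leg 4 → 10:27 UTC (Dec 11).
Cape Morrow is UTC−9:30, so local arrival = 10:27 − 9:30 = 00:57 on Dec 11.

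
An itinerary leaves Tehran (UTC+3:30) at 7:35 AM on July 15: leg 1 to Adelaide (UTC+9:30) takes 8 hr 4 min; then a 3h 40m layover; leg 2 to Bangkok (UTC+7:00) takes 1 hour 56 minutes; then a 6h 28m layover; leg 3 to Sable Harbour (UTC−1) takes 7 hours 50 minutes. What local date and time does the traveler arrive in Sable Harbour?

Convert departure to UTC: 7:35 AM − 3:30 = 4:05 AM UTC on Jul 15.
Add 8 hours and 4 minutes leg 1 → 12:09 PM UTC.
Add 3 hours and 40 minutes layover in Adelaide → 3:49 PM UTC.
Add 1 hour and 56 minutes leg 2 → 5:45 PM UTC.
Add 6 hours and 28 minutes layover in Bangkok → 12:13 AM UTC (Jul 16).
Add 7 hours 50 minutes leg 3 → 8:03 AM UTC.
Sable Harbour is UTC−1:00, so local arrival = 8:03 AM − 1:00 = 7:03 AM on Jul 16.

7:03 AM on July 16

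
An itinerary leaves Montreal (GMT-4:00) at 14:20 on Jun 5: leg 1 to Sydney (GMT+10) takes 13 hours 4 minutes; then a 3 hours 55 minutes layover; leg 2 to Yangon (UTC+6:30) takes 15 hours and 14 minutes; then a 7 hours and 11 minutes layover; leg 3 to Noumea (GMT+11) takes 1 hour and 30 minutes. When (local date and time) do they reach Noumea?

Convert departure to UTC: 14:20 + 4:00 = 18:20 UTC on Jun 5.
Add 13 hours and 4 minutes leg 1 → 07:24 UTC (Jun 6).
Add 3 hours 55 minutes layover in Sydney → 11:19 UTC.
Add 15 hours 14 minutes leg 2 → 02:33 UTC (Jun 7).
Add 7 hours and 11 minutes layover in Yangon → 09:44 UTC.
Add 1 hour 30 minutes leg 3 → 11:14 UTC.
Noumea is UTC+11:00, so local arrival = 11:14 + 11:00 = 22:14 on Jun 7.

22:14 on June 7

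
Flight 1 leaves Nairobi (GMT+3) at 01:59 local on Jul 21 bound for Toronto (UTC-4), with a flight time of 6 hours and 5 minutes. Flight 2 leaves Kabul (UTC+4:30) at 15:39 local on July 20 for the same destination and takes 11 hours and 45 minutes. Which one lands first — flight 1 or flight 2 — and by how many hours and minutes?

Flight 1 in UTC: 01:59 − 3:00 = 22:59 on Jul 20.
+6 hours and 5 minutes → arrive 05:04 UTC on Jul 21.
Flight 2 in UTC: 15:39 − 4:30 = 11:09 on Jul 20.
+11 hours 45 minutes → arrive 22:54 UTC on Jul 20.
Flight 2 lands earlier by 6 hours 10 minutes.

the second, by 6 hours 10 minutes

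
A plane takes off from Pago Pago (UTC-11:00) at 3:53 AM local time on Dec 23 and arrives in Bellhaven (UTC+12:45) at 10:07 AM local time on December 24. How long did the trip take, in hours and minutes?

Departure in UTC: 3:53 AM + 11:00 = 2:53 PM on Dec 23.
Arrival in UTC: 10:07 AM − 12:45 = 9:22 PM on Dec 23.
Elapsed = 9:22 PM − 2:53 PM = 6 hours 29 minutes.

6 hours 29 minutes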